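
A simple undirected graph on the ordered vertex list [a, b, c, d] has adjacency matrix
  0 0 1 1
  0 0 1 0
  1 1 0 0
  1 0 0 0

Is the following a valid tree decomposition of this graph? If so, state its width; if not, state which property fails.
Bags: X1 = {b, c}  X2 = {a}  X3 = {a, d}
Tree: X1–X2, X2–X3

No — edge (c,a) lies in no bag.

A tree decomposition must satisfy three properties: every vertex lies in some bag; for every edge, both endpoints lie together in some bag; and for every vertex, the bags containing it form a connected subtree. Here edge (c,a) lies in no bag, so the decomposition is invalid.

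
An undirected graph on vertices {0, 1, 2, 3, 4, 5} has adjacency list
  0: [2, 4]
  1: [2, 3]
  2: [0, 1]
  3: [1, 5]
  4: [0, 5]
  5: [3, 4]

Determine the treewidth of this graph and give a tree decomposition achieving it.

Every bag has size at most 3, so the width is 3 − 1 = 2 and tw(G) ≤ 2. Since 4–0–2–1–3–5–4 is a cycle in G, G is not acyclic. Forests are exactly the graphs of treewidth ≤ 1, so tw(G) ≥ 2. The upper and lower bounds meet at 2, so that is the treewidth.

Treewidth 2.
One optimal decomposition is:
Bags: B1 = {0, 2, 4}  B2 = {1, 2, 4}  B3 = {1, 3, 4}  B4 = {3, 4, 5}
Tree: B1–B2, B2–B3, B3–B4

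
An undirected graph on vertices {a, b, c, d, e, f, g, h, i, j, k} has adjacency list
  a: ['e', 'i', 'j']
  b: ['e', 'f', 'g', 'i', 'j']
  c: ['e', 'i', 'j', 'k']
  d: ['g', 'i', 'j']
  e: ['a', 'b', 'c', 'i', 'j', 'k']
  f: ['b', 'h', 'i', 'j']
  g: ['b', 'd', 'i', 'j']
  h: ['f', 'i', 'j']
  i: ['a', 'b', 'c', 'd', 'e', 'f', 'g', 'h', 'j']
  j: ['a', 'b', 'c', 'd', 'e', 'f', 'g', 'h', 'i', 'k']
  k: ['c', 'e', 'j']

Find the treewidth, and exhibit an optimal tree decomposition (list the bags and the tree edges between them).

Treewidth 3.
Bags: B1 = {c, e, i, j}  B2 = {b, e, i, j}  B3 = {b, g, i, j}  B4 = {c, e, j, k}  B5 = {b, f, i, j}  B6 = {a, e, i, j}  B7 = {f, h, i, j}  B8 = {d, g, i, j}
Tree: B1–B2, B2–B3, B1–B4, B2–B5, B2–B6, B5–B7, B3–B8

The largest bag has 4 vertices, giving width 3; this decomposition certifies tw(G) ≤ 3. Conversely, {c, e, j, k} is a clique of size 4, and the vertices of any clique must share a bag in every tree decomposition; so some bag has ≥ 4 vertices and tw(G) ≥ 3. Hence tw(G) = 3 exactly.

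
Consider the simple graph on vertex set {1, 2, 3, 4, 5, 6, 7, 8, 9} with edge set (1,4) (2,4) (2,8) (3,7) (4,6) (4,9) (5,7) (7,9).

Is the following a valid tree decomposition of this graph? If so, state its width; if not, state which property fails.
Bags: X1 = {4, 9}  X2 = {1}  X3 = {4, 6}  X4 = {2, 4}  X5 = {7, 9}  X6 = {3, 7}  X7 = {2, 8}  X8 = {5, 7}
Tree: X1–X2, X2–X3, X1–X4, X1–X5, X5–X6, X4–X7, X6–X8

No — edge (4,1) lies in no bag.

A tree decomposition must satisfy three properties: every vertex lies in some bag; for every edge, both endpoints lie together in some bag; and for every vertex, the bags containing it form a connected subtree. Here edge (4,1) lies in no bag, so the decomposition is invalid.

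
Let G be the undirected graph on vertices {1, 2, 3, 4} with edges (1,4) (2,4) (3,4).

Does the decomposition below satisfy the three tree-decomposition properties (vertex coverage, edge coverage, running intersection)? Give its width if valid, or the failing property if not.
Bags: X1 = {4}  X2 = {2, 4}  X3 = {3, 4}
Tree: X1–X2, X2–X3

A tree decomposition must satisfy three properties: every vertex lies in some bag; for every edge, both endpoints lie together in some bag; and for every vertex, the bags containing it form a connected subtree. Here vertex 1 appears in no bag, so the decomposition is invalid.

No — vertex 1 appears in no bag.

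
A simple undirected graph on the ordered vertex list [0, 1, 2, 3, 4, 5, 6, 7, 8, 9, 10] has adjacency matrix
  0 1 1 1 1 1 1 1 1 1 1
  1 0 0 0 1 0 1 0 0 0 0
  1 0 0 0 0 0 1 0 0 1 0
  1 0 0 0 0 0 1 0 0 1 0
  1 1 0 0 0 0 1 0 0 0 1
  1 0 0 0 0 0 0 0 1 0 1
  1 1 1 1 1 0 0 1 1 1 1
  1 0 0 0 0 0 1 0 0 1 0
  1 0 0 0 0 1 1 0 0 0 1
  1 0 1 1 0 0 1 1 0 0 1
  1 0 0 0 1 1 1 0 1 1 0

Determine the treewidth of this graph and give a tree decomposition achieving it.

Each bag holds 4 vertices, so the decomposition has width 3, which upper-bounds the treewidth. On the other hand G contains the 4-clique {0, 5, 8, 10}. A clique must lie in a single bag of any decomposition, so no decomposition can have width below 3. Therefore the treewidth is 3.

Treewidth 3.
One optimal decomposition is:
Bags: B1 = {0, 6, 9, 10}  B2 = {0, 4, 6, 10}  B3 = {0, 6, 7, 9}  B4 = {0, 6, 8, 10}  B5 = {0, 5, 8, 10}  B6 = {0, 2, 6, 9}  B7 = {0, 1, 4, 6}  B8 = {0, 3, 6, 9}
Tree: B1–B2, B1–B3, B1–B4, B4–B5, B3–B6, B2–B7, B1–B8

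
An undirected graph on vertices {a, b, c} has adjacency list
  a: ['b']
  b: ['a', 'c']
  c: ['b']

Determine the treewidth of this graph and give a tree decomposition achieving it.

Treewidth 1.
Bags: B1 = {a, b}  B2 = {b, c}
Tree: B1–B2

Each bag holds 2 vertices, so the decomposition has width 1, which upper-bounds the treewidth. G has an edge, so its treewidth is at least 1. The upper and lower bounds meet at 1, so that is the treewidth.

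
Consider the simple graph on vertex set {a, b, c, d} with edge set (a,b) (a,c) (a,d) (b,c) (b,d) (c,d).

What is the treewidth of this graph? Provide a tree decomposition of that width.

A single bag containing all 4 vertices is trivially a valid decomposition of width 3. On the other hand G contains the 4-clique {a, b, c, d}. A clique must lie in a single bag of any decomposition, so no decomposition can have width below 3. Hence tw(G) = 3 exactly.

Treewidth 3.
Bags: B1 = {a, b, c, d}
Tree: (single bag)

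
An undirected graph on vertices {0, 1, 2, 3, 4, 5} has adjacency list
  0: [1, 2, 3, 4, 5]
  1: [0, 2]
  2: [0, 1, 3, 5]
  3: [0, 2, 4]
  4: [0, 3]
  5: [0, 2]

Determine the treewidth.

2

A width-2 tree decomposition is:
Bags: B1 = {0, 2, 3}  B2 = {0, 3, 4}  B3 = {0, 1, 2}  B4 = {0, 2, 5}
Tree: B1–B2, B1–B3, B1–B4
The largest bag has 3 vertices, giving width 2; this decomposition certifies tw(G) ≤ 2. Conversely, {0, 1, 2} is a clique of size 3, and the vertices of any clique must share a bag in every tree decomposition; so some bag has ≥ 3 vertices and tw(G) ≥ 2. Therefore the treewidth is 2.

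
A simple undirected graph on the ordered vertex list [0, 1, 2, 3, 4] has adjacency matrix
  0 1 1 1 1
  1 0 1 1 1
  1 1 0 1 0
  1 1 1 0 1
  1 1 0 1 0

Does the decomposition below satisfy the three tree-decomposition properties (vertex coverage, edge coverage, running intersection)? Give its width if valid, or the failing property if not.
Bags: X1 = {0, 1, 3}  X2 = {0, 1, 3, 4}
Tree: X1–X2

A tree decomposition must satisfy three properties: every vertex lies in some bag; for every edge, both endpoints lie together in some bag; and for every vertex, the bags containing it form a connected subtree. Here vertex 2 appears in no bag, so the decomposition is invalid.

No — vertex 2 appears in no bag.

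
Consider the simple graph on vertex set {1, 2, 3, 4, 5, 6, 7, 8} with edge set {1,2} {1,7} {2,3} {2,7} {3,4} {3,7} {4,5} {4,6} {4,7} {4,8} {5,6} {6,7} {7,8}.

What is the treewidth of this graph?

A width-2 tree decomposition is:
Bags: B1 = {3, 4, 7}  B2 = {2, 3, 7}  B3 = {4, 7, 8}  B4 = {1, 2, 7}  B5 = {4, 6, 7}  B6 = {4, 5, 6}
Tree: B1–B2, B1–B3, B2–B4, B3–B5, B5–B6
Each bag holds 3 vertices, so the decomposition has width 2, which upper-bounds the treewidth. On the other hand G contains the 3-clique {4, 5, 6}. A clique must lie in a single bag of any decomposition, so no decomposition can have width below 2. Therefore the treewidth is 2.

2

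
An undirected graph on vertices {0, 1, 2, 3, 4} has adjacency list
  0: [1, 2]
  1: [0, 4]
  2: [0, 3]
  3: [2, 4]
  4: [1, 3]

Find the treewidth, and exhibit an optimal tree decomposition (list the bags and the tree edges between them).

Treewidth 2.
One optimal decomposition is:
Bags: B1 = {2, 3, 4}  B2 = {1, 2, 4}  B3 = {0, 1, 2}
Tree: B1–B2, B2–B3

Each bag holds 3 vertices, so the decomposition has width 2, which upper-bounds the treewidth. Since 2–3–4–1–0–2 is a cycle in G, G is not acyclic. Forests are exactly the graphs of treewidth ≤ 1, so tw(G) ≥ 2. The upper and lower bounds meet at 2, so that is the treewidth.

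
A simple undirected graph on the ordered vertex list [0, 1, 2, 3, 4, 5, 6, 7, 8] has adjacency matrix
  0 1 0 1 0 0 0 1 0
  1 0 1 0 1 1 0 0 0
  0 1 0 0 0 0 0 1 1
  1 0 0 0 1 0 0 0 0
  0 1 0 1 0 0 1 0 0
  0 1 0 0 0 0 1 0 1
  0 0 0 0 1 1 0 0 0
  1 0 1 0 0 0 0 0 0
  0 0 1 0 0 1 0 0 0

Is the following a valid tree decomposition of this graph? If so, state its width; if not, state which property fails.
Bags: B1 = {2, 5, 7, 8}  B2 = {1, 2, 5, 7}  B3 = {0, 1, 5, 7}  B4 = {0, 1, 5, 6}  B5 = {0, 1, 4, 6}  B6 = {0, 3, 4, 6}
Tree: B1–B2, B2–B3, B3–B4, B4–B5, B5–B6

Yes; width 3.

Checking the three conditions: (i) the bags cover all of {0, 1, 2, 3, 4, 5, 6, 7, 8}; (ii) for each edge, some bag contains both endpoints; (iii) the bags containing any fixed vertex form a subtree. All hold, so the decomposition is valid with width 4 − 1 = 3.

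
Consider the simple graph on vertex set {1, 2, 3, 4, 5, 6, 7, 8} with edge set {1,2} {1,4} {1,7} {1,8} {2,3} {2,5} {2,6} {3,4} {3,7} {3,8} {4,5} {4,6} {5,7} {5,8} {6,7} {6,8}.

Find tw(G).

4

A width-4 tree decomposition is:
Bags: B1 = {1, 3, 5, 6, 8}  B2 = {1, 3, 5, 6, 7}  B3 = {1, 2, 3, 5, 6}  B4 = {1, 3, 4, 5, 6}
Tree: B1–B2, B2–B3, B3–B4
Each bag holds 5 vertices, so the decomposition has width 4, which upper-bounds the treewidth. For the lower bound: the 5 vertex sets {5,8}, {3,7}, {2,6}, {1}, {4} are disjoint, each induces a connected subgraph, and every pair is joined by at least one edge of G. Contracting each set to a single vertex therefore yields K_{5} as a minor, and since treewidth is minor-monotone, tw(G) ≥ tw(K_{5}) = 4. The upper and lower bounds meet at 4, so that is the treewidth.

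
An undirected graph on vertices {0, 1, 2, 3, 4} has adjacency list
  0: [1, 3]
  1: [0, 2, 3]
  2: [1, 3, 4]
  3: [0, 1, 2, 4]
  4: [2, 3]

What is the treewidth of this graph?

2

A width-2 tree decomposition is:
Bags: B1 = {0, 1, 3}  B2 = {1, 2, 3}  B3 = {2, 3, 4}
Tree: B1–B2, B2–B3
Every bag has size at most 3, so the width is 3 − 1 = 2 and tw(G) ≤ 2. Conversely, {0, 1, 3} is a clique of size 3, and the vertices of any clique must share a bag in every tree decomposition; so some bag has ≥ 3 vertices and tw(G) ≥ 2. Combining the bounds, tw(G) = 2.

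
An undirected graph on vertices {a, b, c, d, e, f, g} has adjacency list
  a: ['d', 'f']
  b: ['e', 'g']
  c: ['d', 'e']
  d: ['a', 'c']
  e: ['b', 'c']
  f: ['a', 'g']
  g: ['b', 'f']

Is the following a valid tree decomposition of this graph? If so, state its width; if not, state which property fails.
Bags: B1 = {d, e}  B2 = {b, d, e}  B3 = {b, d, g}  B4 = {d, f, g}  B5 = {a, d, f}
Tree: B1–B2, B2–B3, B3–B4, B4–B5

No — vertex c appears in no bag.

A tree decomposition must satisfy three properties: every vertex lies in some bag; for every edge, both endpoints lie together in some bag; and for every vertex, the bags containing it form a connected subtree. Here vertex c appears in no bag, so the decomposition is invalid.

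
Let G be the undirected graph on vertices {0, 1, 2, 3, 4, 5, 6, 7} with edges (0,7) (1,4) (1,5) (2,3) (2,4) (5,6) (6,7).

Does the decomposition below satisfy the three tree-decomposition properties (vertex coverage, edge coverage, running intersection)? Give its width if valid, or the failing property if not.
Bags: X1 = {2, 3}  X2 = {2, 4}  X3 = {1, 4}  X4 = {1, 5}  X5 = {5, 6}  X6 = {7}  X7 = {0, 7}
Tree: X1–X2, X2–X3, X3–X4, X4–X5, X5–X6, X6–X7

A tree decomposition must satisfy three properties: every vertex lies in some bag; for every edge, both endpoints lie together in some bag; and for every vertex, the bags containing it form a connected subtree. Here edge (6,7) lies in no bag, so the decomposition is invalid.

No — edge (6,7) lies in no bag.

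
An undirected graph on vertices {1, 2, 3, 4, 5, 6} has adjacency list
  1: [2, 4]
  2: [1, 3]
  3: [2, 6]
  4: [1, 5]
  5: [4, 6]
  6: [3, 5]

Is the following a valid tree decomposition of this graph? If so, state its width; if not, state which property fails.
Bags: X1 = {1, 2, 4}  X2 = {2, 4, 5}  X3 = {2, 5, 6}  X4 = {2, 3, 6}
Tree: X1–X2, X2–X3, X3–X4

Yes; width 2.

Every vertex of G appears in some bag (union = {1, 2, 3, 4, 5, 6}); every edge is covered by a bag; and for each vertex v the set of bags containing v is connected in the bag tree. The decomposition is therefore valid. The largest bag has 3 vertices, so the width is 2.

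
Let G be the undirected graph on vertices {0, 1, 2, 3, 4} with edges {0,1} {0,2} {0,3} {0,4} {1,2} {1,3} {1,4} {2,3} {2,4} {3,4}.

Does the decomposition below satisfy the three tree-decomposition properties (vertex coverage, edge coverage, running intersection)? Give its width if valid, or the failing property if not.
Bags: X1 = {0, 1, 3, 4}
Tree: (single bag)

No — vertex 2 appears in no bag.

A tree decomposition must satisfy three properties: every vertex lies in some bag; for every edge, both endpoints lie together in some bag; and for every vertex, the bags containing it form a connected subtree. Here vertex 2 appears in no bag, so the decomposition is invalid.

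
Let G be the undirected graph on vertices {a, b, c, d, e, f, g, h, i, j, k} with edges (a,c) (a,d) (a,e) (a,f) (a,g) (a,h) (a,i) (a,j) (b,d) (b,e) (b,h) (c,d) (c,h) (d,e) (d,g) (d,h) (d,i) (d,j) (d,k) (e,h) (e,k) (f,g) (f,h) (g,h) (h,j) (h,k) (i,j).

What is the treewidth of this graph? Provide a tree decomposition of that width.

Treewidth 3.
One such decomposition:
Bags: B1 = {b, d, e, h}  B2 = {a, d, e, h}  B3 = {d, e, h, k}  B4 = {a, d, g, h}  B5 = {a, d, h, j}  B6 = {a, d, i, j}  B7 = {a, f, g, h}  B8 = {a, c, d, h}
Tree: B1–B2, B1–B3, B2–B4, B4–B5, B5–B6, B4–B7, B5–B8

The largest bag has 4 vertices, giving width 3; this decomposition certifies tw(G) ≤ 3. For the lower bound, the 4 vertices {a, d, g, h} are pairwise adjacent, and any tree decomposition puts a clique entirely inside one bag — forcing width ≥ 3. The upper and lower bounds meet at 3, so that is the treewidth.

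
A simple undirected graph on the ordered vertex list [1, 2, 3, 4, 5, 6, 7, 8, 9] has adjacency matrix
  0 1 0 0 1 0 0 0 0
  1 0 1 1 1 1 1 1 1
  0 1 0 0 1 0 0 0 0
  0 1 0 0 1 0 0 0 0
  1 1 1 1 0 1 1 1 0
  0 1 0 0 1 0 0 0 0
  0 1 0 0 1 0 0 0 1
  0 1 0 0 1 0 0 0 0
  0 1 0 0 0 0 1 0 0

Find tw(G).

A width-2 tree decomposition is:
Bags: B1 = {2, 5, 7}  B2 = {2, 5, 8}  B3 = {2, 5, 6}  B4 = {2, 4, 5}  B5 = {1, 2, 5}  B6 = {2, 7, 9}  B7 = {2, 3, 5}
Tree: B1–B2, B2–B3, B3–B4, B1–B5, B1–B6, B1–B7
The largest bag has 3 vertices, giving width 2; this decomposition certifies tw(G) ≤ 2. On the other hand G contains the 3-clique {2, 7, 9}. A clique must lie in a single bag of any decomposition, so no decomposition can have width below 2. Therefore the treewidth is 2.

2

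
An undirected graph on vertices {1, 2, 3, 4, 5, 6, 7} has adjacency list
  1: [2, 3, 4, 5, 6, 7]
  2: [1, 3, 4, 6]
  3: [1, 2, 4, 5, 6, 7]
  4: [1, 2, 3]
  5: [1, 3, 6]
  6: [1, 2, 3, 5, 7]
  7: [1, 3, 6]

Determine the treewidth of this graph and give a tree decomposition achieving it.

Treewidth 3.
One optimal decomposition is:
Bags: B1 = {1, 2, 3, 6}  B2 = {1, 2, 3, 4}  B3 = {1, 3, 6, 7}  B4 = {1, 3, 5, 6}
Tree: B1–B2, B1–B3, B1–B4

The largest bag has 4 vertices, giving width 3; this decomposition certifies tw(G) ≤ 3. On the other hand G contains the 4-clique {1, 2, 3, 4}. A clique must lie in a single bag of any decomposition, so no decomposition can have width below 3. Hence tw(G) = 3 exactly.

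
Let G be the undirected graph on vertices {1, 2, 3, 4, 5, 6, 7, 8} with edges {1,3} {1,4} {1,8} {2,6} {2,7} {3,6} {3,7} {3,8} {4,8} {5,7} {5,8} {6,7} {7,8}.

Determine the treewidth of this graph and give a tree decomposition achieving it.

Treewidth 2.
One optimal decomposition is:
Bags: B1 = {3, 7, 8}  B2 = {3, 6, 7}  B3 = {2, 6, 7}  B4 = {1, 3, 8}  B5 = {5, 7, 8}  B6 = {1, 4, 8}
Tree: B1–B2, B2–B3, B1–B4, B1–B5, B4–B6

Every bag has size at most 3, so the width is 3 − 1 = 2 and tw(G) ≤ 2. Conversely, {1, 3, 8} is a clique of size 3, and the vertices of any clique must share a bag in every tree decomposition; so some bag has ≥ 3 vertices and tw(G) ≥ 2. Hence tw(G) = 2 exactly.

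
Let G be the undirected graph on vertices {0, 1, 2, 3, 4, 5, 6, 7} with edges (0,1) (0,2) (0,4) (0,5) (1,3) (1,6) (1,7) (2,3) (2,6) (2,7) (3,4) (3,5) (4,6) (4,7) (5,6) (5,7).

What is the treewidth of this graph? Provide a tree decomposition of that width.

Each bag holds 5 vertices, so the decomposition has width 4, which upper-bounds the treewidth. For the lower bound: the 5 vertex sets {2,3}, {1,6}, {4,7}, {5}, {0} are disjoint, each induces a connected subgraph, and every pair is joined by at least one edge of G. Contracting each set to a single vertex therefore yields K_{5} as a minor, and since treewidth is minor-monotone, tw(G) ≥ tw(K_{5}) = 4. Hence tw(G) = 4 exactly.

Treewidth 4.
One optimal decomposition is:
Bags: B1 = {1, 2, 3, 4, 5}  B2 = {1, 2, 4, 5, 6}  B3 = {1, 2, 4, 5, 7}  B4 = {0, 1, 2, 4, 5}
Tree: B1–B2, B2–B3, B3–B4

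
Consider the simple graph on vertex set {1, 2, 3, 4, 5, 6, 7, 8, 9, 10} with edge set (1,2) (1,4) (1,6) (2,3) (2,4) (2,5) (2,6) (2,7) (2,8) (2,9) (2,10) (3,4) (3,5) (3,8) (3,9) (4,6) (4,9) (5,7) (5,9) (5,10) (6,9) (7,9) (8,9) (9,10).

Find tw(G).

A width-3 tree decomposition is:
Bags: B1 = {2, 4, 6, 9}  B2 = {2, 3, 4, 9}  B3 = {1, 2, 4, 6}  B4 = {2, 3, 5, 9}  B5 = {2, 5, 7, 9}  B6 = {2, 5, 9, 10}  B7 = {2, 3, 8, 9}
Tree: B1–B2, B1–B3, B2–B4, B4–B5, B4–B6, B4–B7
The largest bag has 4 vertices, giving width 3; this decomposition certifies tw(G) ≤ 3. For the lower bound, the 4 vertices {1, 2, 4, 6} are pairwise adjacent, and any tree decomposition puts a clique entirely inside one bag — forcing width ≥ 3. Hence tw(G) = 3 exactly.

3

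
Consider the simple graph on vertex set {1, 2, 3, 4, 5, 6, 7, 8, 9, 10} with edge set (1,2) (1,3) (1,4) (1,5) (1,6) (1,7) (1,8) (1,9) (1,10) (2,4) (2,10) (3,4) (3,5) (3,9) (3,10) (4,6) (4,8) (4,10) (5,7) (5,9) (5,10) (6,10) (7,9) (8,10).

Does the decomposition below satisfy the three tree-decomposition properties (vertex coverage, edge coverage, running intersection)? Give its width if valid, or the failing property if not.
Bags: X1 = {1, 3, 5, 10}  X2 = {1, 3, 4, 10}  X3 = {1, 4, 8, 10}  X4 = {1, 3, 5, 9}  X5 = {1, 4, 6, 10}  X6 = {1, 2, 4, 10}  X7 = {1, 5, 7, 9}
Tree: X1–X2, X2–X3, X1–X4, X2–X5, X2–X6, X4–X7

Yes; width 3.

Checking the three conditions: (i) the bags cover all of {1, 2, 3, 4, 5, 6, 7, 8, 9, 10}; (ii) for each edge, some bag contains both endpoints; (iii) the bags containing any fixed vertex form a subtree. All hold, so the decomposition is valid with width 4 − 1 = 3.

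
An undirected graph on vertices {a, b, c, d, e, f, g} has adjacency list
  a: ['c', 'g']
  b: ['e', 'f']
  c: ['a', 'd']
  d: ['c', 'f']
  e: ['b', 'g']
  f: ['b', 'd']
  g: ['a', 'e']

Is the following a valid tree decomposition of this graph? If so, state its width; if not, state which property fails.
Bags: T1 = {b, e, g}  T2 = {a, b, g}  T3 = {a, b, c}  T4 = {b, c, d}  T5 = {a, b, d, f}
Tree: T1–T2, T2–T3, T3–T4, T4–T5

No — bags containing vertex a are not connected in the tree.

A tree decomposition must satisfy three properties: every vertex lies in some bag; for every edge, both endpoints lie together in some bag; and for every vertex, the bags containing it form a connected subtree. Here bags containing vertex a are not connected in the tree, so the decomposition is invalid.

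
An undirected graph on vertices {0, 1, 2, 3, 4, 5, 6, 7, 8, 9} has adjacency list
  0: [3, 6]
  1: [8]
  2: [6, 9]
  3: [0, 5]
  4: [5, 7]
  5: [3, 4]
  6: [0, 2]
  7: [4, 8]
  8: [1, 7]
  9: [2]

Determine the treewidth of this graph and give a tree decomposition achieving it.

Treewidth 1.
One such decomposition:
Bags: B1 = {1, 8}  B2 = {7, 8}  B3 = {4, 7}  B4 = {4, 5}  B5 = {3, 5}  B6 = {0, 3}  B7 = {0, 6}  B8 = {2, 6}  B9 = {2, 9}
Tree: B1–B2, B2–B3, B3–B4, B4–B5, B5–B6, B6–B7, B7–B8, B8–B9

Every bag has size at most 2, so the width is 2 − 1 = 1 and tw(G) ≤ 1. G has an edge, so its treewidth is at least 1. The upper and lower bounds meet at 1, so that is the treewidth.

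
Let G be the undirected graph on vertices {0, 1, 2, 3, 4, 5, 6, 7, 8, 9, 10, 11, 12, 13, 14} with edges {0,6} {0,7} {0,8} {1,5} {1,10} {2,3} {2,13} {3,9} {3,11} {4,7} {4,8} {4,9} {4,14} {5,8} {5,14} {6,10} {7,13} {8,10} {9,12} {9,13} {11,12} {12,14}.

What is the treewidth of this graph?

A width-3 tree decomposition is:
Bags: B1 = {2, 3, 11, 13}  B2 = {3, 9, 11, 13}  B3 = {9, 11, 12, 13}  B4 = {7, 9, 12, 13}  B5 = {4, 7, 9, 12}  B6 = {4, 7, 12, 14}  B7 = {0, 4, 7, 14}  B8 = {0, 4, 8, 14}  B9 = {0, 5, 8, 14}  B10 = {0, 5, 6, 8}  B11 = {5, 6, 8, 10}  B12 = {1, 5, 6, 10}
Tree: B1–B2, B2–B3, B3–B4, B4–B5, B5–B6, B6–B7, B7–B8, B8–B9, B9–B10, B10–B11, B11–B12
Every bag has size at most 4, so the width is 4 − 1 = 3 and tw(G) ≤ 3. For the lower bound: the 4 vertex sets {2,3,11}, {13}, {9}, {4,7,12,14} are disjoint, each induces a connected subgraph, and every pair is joined by at least one edge of G. Contracting each set to a single vertex therefore yields K_{4} as a minor, and since treewidth is minor-monotone, tw(G) ≥ tw(K_{4}) = 3. Hence tw(G) = 3 exactly.

3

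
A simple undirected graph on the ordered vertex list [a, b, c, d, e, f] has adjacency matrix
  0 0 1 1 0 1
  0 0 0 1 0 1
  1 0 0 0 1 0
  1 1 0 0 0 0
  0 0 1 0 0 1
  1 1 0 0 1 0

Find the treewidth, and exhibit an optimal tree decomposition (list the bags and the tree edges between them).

Treewidth 2.
One optimal decomposition is:
Bags: B1 = {b, d, f}  B2 = {a, d, f}  B3 = {a, e, f}  B4 = {a, c, e}
Tree: B1–B2, B2–B3, B3–B4

Each bag holds 3 vertices, so the decomposition has width 2, which upper-bounds the treewidth. Since b–d–a–f–b is a cycle in G, G is not acyclic. Forests are exactly the graphs of treewidth ≤ 1, so tw(G) ≥ 2. Hence tw(G) = 2 exactly.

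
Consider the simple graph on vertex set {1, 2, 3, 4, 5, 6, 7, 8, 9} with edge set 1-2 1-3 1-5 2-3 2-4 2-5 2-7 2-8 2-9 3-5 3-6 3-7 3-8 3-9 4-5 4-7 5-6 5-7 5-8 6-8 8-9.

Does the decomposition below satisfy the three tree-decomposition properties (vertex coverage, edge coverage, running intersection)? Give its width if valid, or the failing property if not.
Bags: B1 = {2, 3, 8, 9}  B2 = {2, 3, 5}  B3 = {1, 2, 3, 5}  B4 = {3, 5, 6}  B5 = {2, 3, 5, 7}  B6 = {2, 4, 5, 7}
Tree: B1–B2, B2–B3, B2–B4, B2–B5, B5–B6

A tree decomposition must satisfy three properties: every vertex lies in some bag; for every edge, both endpoints lie together in some bag; and for every vertex, the bags containing it form a connected subtree. Here edge (8,5) lies in no bag, so the decomposition is invalid.

No — edge (8,5) lies in no bag.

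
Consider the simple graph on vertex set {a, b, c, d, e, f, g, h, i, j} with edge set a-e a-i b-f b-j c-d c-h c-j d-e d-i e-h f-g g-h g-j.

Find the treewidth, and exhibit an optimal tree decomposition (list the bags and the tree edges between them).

Every bag has size at most 3, so the width is 3 − 1 = 2 and tw(G) ≤ 2. For the lower bound, G contains the cycle f–b–j–g–f, so G is not a forest; only forests have treewidth ≤ 1, hence tw(G) ≥ 2. The upper and lower bounds meet at 2, so that is the treewidth.

Treewidth 2.
Bags: B1 = {b, f, g}  B2 = {b, g, j}  B3 = {g, h, j}  B4 = {c, h, j}  B5 = {c, e, h}  B6 = {c, d, e}  B7 = {a, d, e}  B8 = {a, d, i}
Tree: B1–B2, B2–B3, B3–B4, B4–B5, B5–B6, B6–B7, B7–B8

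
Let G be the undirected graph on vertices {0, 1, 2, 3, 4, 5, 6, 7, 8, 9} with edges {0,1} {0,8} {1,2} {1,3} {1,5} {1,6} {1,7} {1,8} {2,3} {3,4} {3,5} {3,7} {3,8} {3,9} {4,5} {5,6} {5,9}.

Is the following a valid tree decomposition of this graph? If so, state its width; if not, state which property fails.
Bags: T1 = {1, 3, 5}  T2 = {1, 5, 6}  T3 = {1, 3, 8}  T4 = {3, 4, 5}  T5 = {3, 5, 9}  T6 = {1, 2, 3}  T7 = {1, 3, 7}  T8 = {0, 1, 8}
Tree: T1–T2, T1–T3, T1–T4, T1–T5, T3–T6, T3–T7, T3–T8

Yes; width 2.

Vertex coverage: the bags together contain {0, 1, 2, 3, 4, 5, 6, 7, 8, 9}, the full vertex set. Edge coverage: each edge of G has both endpoints in at least one bag. Running intersection: for every vertex, the bags containing it form a connected subtree. All three properties hold, so this is a valid tree decomposition of width max|bag| − 1 = 2, and hence tw(G) ≤ 2.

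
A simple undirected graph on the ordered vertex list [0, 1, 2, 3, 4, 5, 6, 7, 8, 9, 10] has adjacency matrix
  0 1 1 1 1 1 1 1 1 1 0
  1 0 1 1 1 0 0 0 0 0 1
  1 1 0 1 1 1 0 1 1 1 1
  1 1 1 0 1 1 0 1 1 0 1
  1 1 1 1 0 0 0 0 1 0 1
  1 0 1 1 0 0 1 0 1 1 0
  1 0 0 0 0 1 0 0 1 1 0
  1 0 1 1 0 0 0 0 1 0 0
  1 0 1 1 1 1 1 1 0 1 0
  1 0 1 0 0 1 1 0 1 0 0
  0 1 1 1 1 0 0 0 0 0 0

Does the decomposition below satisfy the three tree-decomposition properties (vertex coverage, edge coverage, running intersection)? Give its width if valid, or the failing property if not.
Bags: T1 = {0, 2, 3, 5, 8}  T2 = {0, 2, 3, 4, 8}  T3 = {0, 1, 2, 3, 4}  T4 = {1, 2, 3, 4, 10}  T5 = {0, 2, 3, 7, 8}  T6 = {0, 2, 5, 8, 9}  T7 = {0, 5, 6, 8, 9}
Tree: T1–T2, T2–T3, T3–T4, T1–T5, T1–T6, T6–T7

Yes; width 4.

Checking the three conditions: (i) the bags cover all of {0, 1, 2, 3, 4, 5, 6, 7, 8, 9, 10}; (ii) for each edge, some bag contains both endpoints; (iii) the bags containing any fixed vertex form a subtree. All hold, so the decomposition is valid with width 5 − 1 = 4.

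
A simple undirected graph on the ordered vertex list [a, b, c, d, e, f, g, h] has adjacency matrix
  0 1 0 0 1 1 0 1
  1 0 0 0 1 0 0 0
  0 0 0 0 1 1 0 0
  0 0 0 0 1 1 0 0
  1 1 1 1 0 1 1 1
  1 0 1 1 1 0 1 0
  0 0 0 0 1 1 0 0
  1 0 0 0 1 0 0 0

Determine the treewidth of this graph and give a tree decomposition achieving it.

The largest bag has 3 vertices, giving width 2; this decomposition certifies tw(G) ≤ 2. On the other hand G contains the 3-clique {a, e, h}. A clique must lie in a single bag of any decomposition, so no decomposition can have width below 2. Hence tw(G) = 2 exactly.

Treewidth 2.
One such decomposition:
Bags: B1 = {a, e, f}  B2 = {a, e, h}  B3 = {a, b, e}  B4 = {c, e, f}  B5 = {d, e, f}  B6 = {e, f, g}
Tree: B1–B2, B1–B3, B1–B4, B4–B5, B1–B6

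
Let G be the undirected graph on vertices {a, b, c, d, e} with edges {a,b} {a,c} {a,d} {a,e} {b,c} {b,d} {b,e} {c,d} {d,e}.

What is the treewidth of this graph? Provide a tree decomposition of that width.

Treewidth 3.
One optimal decomposition is:
Bags: B1 = {a, b, c, d}  B2 = {a, b, d, e}
Tree: B1–B2

Every bag has size at most 4, so the width is 4 − 1 = 3 and tw(G) ≤ 3. For the lower bound, the 4 vertices {a, b, d, e} are pairwise adjacent, and any tree decomposition puts a clique entirely inside one bag — forcing width ≥ 3. Hence tw(G) = 3 exactly.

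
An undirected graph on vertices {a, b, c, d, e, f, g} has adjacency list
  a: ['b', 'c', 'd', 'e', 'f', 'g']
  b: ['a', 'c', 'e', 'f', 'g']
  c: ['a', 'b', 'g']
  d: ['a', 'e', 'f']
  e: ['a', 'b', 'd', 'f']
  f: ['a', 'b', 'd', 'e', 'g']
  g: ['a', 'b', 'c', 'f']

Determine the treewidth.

A width-3 tree decomposition is:
Bags: B1 = {a, b, e, f}  B2 = {a, b, f, g}  B3 = {a, b, c, g}  B4 = {a, d, e, f}
Tree: B1–B2, B2–B3, B1–B4
Every bag has size at most 4, so the width is 4 − 1 = 3 and tw(G) ≤ 3. On the other hand G contains the 4-clique {a, b, c, g}. A clique must lie in a single bag of any decomposition, so no decomposition can have width below 3. The upper and lower bounds meet at 3, so that is the treewidth.

3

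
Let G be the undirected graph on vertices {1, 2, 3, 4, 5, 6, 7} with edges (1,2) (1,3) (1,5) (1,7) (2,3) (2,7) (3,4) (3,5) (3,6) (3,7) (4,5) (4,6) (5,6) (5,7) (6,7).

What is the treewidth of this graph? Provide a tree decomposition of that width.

The largest bag has 4 vertices, giving width 3; this decomposition certifies tw(G) ≤ 3. Conversely, {1, 2, 3, 7} is a clique of size 4, and the vertices of any clique must share a bag in every tree decomposition; so some bag has ≥ 4 vertices and tw(G) ≥ 3. Hence tw(G) = 3 exactly.

Treewidth 3.
One optimal decomposition is:
Bags: B1 = {3, 5, 6, 7}  B2 = {1, 3, 5, 7}  B3 = {3, 4, 5, 6}  B4 = {1, 2, 3, 7}
Tree: B1–B2, B1–B3, B2–B4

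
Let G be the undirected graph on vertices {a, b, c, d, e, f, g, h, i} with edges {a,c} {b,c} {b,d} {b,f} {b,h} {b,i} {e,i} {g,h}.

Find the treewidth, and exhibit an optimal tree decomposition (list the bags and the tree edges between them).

Treewidth 1.
Bags: B1 = {b, i}  B2 = {b, c}  B3 = {b, h}  B4 = {b, d}  B5 = {g, h}  B6 = {e, i}  B7 = {b, f}  B8 = {a, c}
Tree: B1–B2, B2–B3, B2–B4, B3–B5, B1–B6, B2–B7, B2–B8

Each bag holds 2 vertices, so the decomposition has width 1, which upper-bounds the treewidth. G has an edge, so its treewidth is at least 1. Combining the bounds, tw(G) = 1.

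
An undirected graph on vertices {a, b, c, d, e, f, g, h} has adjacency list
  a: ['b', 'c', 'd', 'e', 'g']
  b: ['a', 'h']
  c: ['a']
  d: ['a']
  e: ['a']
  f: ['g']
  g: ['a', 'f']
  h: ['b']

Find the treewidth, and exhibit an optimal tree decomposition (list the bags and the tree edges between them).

The largest bag has 2 vertices, giving width 1; this decomposition certifies tw(G) ≤ 1. G has an edge, so its treewidth is at least 1. Hence tw(G) = 1 exactly.

Treewidth 1.
One optimal decomposition is:
Bags: B1 = {f, g}  B2 = {a, g}  B3 = {a, d}  B4 = {a, c}  B5 = {a, b}  B6 = {b, h}  B7 = {a, e}
Tree: B1–B2, B2–B3, B3–B4, B2–B5, B5–B6, B2–B7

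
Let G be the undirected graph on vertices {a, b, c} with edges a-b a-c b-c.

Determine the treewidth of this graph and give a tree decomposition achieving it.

Treewidth 2.
Bags: B1 = {a, b, c}
Tree: (single bag)

A single bag containing all 3 vertices is trivially a valid decomposition of width 2. Conversely, {a, b, c} is a clique of size 3, and the vertices of any clique must share a bag in every tree decomposition; so some bag has ≥ 3 vertices and tw(G) ≥ 2. The upper and lower bounds meet at 2, so that is the treewidth.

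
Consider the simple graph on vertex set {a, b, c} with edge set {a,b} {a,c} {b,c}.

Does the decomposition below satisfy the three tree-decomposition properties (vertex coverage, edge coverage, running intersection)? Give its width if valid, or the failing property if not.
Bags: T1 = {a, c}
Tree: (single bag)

A tree decomposition must satisfy three properties: every vertex lies in some bag; for every edge, both endpoints lie together in some bag; and for every vertex, the bags containing it form a connected subtree. Here vertex b appears in no bag, so the decomposition is invalid.

No — vertex b appears in no bag.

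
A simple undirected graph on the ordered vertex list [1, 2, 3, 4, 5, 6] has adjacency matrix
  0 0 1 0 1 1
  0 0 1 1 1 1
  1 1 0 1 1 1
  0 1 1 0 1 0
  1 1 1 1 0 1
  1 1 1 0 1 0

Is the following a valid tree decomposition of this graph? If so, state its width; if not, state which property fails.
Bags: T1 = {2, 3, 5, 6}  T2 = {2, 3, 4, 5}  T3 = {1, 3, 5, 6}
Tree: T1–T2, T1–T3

Checking the three conditions: (i) the bags cover all of {1, 2, 3, 4, 5, 6}; (ii) for each edge, some bag contains both endpoints; (iii) the bags containing any fixed vertex form a subtree. All hold, so the decomposition is valid with width 4 − 1 = 3.

Yes; width 3.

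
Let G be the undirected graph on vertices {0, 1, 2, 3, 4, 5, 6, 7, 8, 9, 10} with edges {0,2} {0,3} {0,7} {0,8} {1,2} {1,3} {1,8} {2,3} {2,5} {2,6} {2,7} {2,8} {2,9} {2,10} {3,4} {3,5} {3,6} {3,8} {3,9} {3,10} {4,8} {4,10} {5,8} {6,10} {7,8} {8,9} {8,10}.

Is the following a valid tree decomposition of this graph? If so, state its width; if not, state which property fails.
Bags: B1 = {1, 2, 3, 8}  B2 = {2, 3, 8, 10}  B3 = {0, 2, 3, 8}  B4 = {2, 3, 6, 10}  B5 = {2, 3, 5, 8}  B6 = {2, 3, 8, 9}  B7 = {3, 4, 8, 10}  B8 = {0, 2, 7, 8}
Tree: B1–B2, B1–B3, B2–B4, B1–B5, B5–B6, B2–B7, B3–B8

Yes; width 3.

Checking the three conditions: (i) the bags cover all of {0, 1, 2, 3, 4, 5, 6, 7, 8, 9, 10}; (ii) for each edge, some bag contains both endpoints; (iii) the bags containing any fixed vertex form a subtree. All hold, so the decomposition is valid with width 4 − 1 = 3.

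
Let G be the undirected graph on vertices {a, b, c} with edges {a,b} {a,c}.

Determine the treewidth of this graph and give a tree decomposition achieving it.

Each bag holds 2 vertices, so the decomposition has width 1, which upper-bounds the treewidth. Any graph with an edge has treewidth ≥ 1, and G has the edge b–a. Hence tw(G) = 1 exactly.

Treewidth 1.
Bags: B1 = {a, b}  B2 = {a, c}
Tree: B1–B2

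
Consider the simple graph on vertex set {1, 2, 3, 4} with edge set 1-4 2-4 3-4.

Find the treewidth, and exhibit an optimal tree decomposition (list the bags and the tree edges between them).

Each bag holds 2 vertices, so the decomposition has width 1, which upper-bounds the treewidth. Any graph with an edge has treewidth ≥ 1, and G has the edge 1–4. Therefore the treewidth is 1.

Treewidth 1.
One optimal decomposition is:
Bags: B1 = {1, 4}  B2 = {3, 4}  B3 = {2, 4}
Tree: B1–B2, B1–B3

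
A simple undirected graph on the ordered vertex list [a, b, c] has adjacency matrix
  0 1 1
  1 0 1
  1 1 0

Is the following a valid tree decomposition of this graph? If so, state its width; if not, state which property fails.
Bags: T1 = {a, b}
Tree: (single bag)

A tree decomposition must satisfy three properties: every vertex lies in some bag; for every edge, both endpoints lie together in some bag; and for every vertex, the bags containing it form a connected subtree. Here vertex c appears in no bag, so the decomposition is invalid.

No — vertex c appears in no bag.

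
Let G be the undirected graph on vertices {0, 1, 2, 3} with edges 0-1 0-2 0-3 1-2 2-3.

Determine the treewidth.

A width-2 tree decomposition is:
Bags: B1 = {0, 2, 3}  B2 = {0, 1, 2}
Tree: B1–B2
Every bag has size at most 3, so the width is 3 − 1 = 2 and tw(G) ≤ 2. Conversely, {0, 1, 2} is a clique of size 3, and the vertices of any clique must share a bag in every tree decomposition; so some bag has ≥ 3 vertices and tw(G) ≥ 2. The upper and lower bounds meet at 2, so that is the treewidth.

2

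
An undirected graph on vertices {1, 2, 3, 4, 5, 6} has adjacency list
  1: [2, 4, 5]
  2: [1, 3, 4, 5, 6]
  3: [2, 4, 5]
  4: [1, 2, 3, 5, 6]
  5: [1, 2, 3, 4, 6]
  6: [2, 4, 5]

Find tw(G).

A width-3 tree decomposition is:
Bags: B1 = {2, 3, 4, 5}  B2 = {2, 4, 5, 6}  B3 = {1, 2, 4, 5}
Tree: B1–B2, B1–B3
Every bag has size at most 4, so the width is 4 − 1 = 3 and tw(G) ≤ 3. For the lower bound, the 4 vertices {1, 2, 4, 5} are pairwise adjacent, and any tree decomposition puts a clique entirely inside one bag — forcing width ≥ 3. Combining the bounds, tw(G) = 3.

3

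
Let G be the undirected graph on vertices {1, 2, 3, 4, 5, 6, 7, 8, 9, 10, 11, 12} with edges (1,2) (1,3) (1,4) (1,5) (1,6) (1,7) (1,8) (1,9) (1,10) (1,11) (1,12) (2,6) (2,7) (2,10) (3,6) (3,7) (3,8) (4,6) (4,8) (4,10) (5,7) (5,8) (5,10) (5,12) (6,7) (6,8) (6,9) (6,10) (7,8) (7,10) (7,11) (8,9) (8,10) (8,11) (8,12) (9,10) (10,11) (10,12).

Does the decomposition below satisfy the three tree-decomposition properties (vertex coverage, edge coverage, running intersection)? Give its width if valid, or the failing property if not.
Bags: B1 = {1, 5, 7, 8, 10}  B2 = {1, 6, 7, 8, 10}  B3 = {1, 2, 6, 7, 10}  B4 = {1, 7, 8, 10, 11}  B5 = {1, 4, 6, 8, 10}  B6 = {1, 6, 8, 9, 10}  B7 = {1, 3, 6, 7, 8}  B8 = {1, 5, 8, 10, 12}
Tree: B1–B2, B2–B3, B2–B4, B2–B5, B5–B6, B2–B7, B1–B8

Checking the three conditions: (i) the bags cover all of {1, 2, 3, 4, 5, 6, 7, 8, 9, 10, 11, 12}; (ii) for each edge, some bag contains both endpoints; (iii) the bags containing any fixed vertex form a subtree. All hold, so the decomposition is valid with width 5 − 1 = 4.

Yes; width 4.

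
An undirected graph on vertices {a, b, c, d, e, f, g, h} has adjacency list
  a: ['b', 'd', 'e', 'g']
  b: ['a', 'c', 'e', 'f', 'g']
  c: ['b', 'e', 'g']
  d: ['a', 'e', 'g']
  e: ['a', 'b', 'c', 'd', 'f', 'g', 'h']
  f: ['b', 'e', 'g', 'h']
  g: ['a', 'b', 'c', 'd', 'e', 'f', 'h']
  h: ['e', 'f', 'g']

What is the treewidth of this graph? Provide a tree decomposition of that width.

Each bag holds 4 vertices, so the decomposition has width 3, which upper-bounds the treewidth. On the other hand G contains the 4-clique {a, d, e, g}. A clique must lie in a single bag of any decomposition, so no decomposition can have width below 3. Combining the bounds, tw(G) = 3.

Treewidth 3.
One such decomposition:
Bags: B1 = {a, b, e, g}  B2 = {b, e, f, g}  B3 = {b, c, e, g}  B4 = {a, d, e, g}  B5 = {e, f, g, h}
Tree: B1–B2, B2–B3, B1–B4, B2–B5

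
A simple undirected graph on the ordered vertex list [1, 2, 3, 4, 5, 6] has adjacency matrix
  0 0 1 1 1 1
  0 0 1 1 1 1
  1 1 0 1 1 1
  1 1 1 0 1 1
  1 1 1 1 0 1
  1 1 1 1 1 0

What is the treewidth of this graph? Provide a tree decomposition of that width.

Treewidth 4.
One optimal decomposition is:
Bags: B1 = {1, 3, 4, 5, 6}  B2 = {2, 3, 4, 5, 6}
Tree: B1–B2

Each bag holds 5 vertices, so the decomposition has width 4, which upper-bounds the treewidth. For the lower bound, the 5 vertices {1, 3, 4, 5, 6} are pairwise adjacent, and any tree decomposition puts a clique entirely inside one bag — forcing width ≥ 4. Hence tw(G) = 4 exactly.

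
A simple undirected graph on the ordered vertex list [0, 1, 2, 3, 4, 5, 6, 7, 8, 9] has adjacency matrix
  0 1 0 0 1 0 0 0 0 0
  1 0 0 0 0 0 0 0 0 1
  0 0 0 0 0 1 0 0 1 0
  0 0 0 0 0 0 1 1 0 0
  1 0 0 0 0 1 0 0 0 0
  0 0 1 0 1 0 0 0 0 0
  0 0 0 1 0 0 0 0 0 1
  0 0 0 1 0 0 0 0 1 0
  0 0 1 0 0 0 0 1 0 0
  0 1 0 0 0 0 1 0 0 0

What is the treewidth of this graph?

2

A width-2 tree decomposition is:
Bags: B1 = {1, 6, 9}  B2 = {1, 3, 6}  B3 = {1, 3, 7}  B4 = {1, 7, 8}  B5 = {1, 2, 8}  B6 = {1, 2, 5}  B7 = {1, 4, 5}  B8 = {0, 1, 4}
Tree: B1–B2, B2–B3, B3–B4, B4–B5, B5–B6, B6–B7, B7–B8
The largest bag has 3 vertices, giving width 2; this decomposition certifies tw(G) ≤ 2. The edges 1–9–6–3–7–8–2–5–4–0–1 form a cycle, so G is not a tree and its treewidth is at least 2. The upper and lower bounds meet at 2, so that is the treewidth.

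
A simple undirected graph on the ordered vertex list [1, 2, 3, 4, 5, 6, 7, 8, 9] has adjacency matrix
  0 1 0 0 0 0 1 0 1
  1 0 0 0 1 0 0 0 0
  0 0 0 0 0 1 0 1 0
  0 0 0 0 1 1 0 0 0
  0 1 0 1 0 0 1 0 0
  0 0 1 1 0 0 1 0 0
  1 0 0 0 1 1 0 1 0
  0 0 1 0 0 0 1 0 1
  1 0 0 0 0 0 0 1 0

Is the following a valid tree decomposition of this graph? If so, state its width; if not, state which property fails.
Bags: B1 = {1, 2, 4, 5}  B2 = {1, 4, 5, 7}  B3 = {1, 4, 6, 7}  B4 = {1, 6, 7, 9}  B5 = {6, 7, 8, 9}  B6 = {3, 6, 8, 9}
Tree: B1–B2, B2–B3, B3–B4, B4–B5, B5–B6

Yes; width 3.

Checking the three conditions: (i) the bags cover all of {1, 2, 3, 4, 5, 6, 7, 8, 9}; (ii) for each edge, some bag contains both endpoints; (iii) the bags containing any fixed vertex form a subtree. All hold, so the decomposition is valid with width 4 − 1 = 3.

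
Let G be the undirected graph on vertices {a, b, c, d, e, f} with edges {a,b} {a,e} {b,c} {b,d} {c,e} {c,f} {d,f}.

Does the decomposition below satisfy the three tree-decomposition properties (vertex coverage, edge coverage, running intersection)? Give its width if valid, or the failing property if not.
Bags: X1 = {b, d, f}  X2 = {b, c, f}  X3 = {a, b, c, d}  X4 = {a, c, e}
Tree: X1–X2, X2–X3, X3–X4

No — bags containing vertex d are not connected in the tree.

A tree decomposition must satisfy three properties: every vertex lies in some bag; for every edge, both endpoints lie together in some bag; and for every vertex, the bags containing it form a connected subtree. Here bags containing vertex d are not connected in the tree, so the decomposition is invalid.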